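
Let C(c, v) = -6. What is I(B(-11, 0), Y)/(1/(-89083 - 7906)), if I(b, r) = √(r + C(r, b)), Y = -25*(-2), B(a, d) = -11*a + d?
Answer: -193978*√11 ≈ -6.4335e+5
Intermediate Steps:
B(a, d) = d - 11*a
Y = 50
I(b, r) = √(-6 + r) (I(b, r) = √(r - 6) = √(-6 + r))
I(B(-11, 0), Y)/(1/(-89083 - 7906)) = √(-6 + 50)/(1/(-89083 - 7906)) = √44/(1/(-96989)) = (2*√11)/(-1/96989) = (2*√11)*(-96989) = -193978*√11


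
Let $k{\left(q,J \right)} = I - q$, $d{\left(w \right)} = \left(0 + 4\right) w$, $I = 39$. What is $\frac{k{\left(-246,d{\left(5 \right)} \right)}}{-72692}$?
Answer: $- \frac{285}{72692} \approx -0.0039207$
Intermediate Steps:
$d{\left(w \right)} = 4 w$
$k{\left(q,J \right)} = 39 - q$
$\frac{k{\left(-246,d{\left(5 \right)} \right)}}{-72692} = \frac{39 - -246}{-72692} = \left(39 + 246\right) \left(- \frac{1}{72692}\right) = 285 \left(- \frac{1}{72692}\right) = - \frac{285}{72692}$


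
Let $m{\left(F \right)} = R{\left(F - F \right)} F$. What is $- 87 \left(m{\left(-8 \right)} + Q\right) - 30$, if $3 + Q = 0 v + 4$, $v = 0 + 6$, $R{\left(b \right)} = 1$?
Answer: $579$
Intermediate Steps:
$v = 6$
$Q = 1$ ($Q = -3 + \left(0 \cdot 6 + 4\right) = -3 + \left(0 + 4\right) = -3 + 4 = 1$)
$m{\left(F \right)} = F$ ($m{\left(F \right)} = 1 F = F$)
$- 87 \left(m{\left(-8 \right)} + Q\right) - 30 = - 87 \left(-8 + 1\right) - 30 = \left(-87\right) \left(-7\right) - 30 = 609 - 30 = 579$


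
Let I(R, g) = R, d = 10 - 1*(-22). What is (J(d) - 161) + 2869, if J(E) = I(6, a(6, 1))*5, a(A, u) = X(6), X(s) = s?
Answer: 2738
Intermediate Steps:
a(A, u) = 6
d = 32 (d = 10 + 22 = 32)
J(E) = 30 (J(E) = 6*5 = 30)
(J(d) - 161) + 2869 = (30 - 161) + 2869 = -131 + 2869 = 2738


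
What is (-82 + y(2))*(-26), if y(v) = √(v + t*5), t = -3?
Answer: 2132 - 26*I*√13 ≈ 2132.0 - 93.744*I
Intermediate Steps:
y(v) = √(-15 + v) (y(v) = √(v - 3*5) = √(v - 15) = √(-15 + v))
(-82 + y(2))*(-26) = (-82 + √(-15 + 2))*(-26) = (-82 + √(-13))*(-26) = (-82 + I*√13)*(-26) = 2132 - 26*I*√13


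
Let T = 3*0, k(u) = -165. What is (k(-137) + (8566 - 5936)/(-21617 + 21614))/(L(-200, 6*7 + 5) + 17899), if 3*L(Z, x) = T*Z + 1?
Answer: -3125/53698 ≈ -0.058196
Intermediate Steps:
T = 0
L(Z, x) = ⅓ (L(Z, x) = (0*Z + 1)/3 = (0 + 1)/3 = (⅓)*1 = ⅓)
(k(-137) + (8566 - 5936)/(-21617 + 21614))/(L(-200, 6*7 + 5) + 17899) = (-165 + (8566 - 5936)/(-21617 + 21614))/(⅓ + 17899) = (-165 + 2630/(-3))/(53698/3) = (-165 + 2630*(-⅓))*(3/53698) = (-165 - 2630/3)*(3/53698) = -3125/3*3/53698 = -3125/53698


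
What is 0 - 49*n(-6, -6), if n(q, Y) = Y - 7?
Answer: 637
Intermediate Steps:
n(q, Y) = -7 + Y
0 - 49*n(-6, -6) = 0 - 49*(-7 - 6) = 0 - 49*(-13) = 0 + 637 = 637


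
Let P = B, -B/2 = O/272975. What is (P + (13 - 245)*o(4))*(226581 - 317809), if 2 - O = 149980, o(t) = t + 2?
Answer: 34637560527632/272975 ≈ 1.2689e+8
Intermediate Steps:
o(t) = 2 + t
O = -149978 (O = 2 - 1*149980 = 2 - 149980 = -149978)
B = 299956/272975 (B = -(-299956)/272975 = -2*(-149978/272975) = 299956/272975 ≈ 1.0988)
P = 299956/272975 ≈ 1.0988
(P + (13 - 245)*o(4))*(226581 - 317809) = (299956/272975 + (13 - 245)*(2 + 4))*(226581 - 317809) = (299956/272975 - 232*6)*(-91228) = (299956/272975 - 1392)*(-91228) = -379681244/272975*(-91228) = 34637560527632/272975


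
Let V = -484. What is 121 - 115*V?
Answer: 55781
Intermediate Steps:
121 - 115*V = 121 - 115*(-484) = 121 + 55660 = 55781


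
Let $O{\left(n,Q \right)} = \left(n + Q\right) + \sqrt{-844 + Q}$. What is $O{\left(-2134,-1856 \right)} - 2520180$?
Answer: $-2524170 + 30 i \sqrt{3} \approx -2.5242 \cdot 10^{6} + 51.962 i$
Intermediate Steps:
$O{\left(n,Q \right)} = Q + n + \sqrt{-844 + Q}$ ($O{\left(n,Q \right)} = \left(Q + n\right) + \sqrt{-844 + Q} = Q + n + \sqrt{-844 + Q}$)
$O{\left(-2134,-1856 \right)} - 2520180 = \left(-1856 - 2134 + \sqrt{-844 - 1856}\right) - 2520180 = \left(-1856 - 2134 + \sqrt{-2700}\right) - 2520180 = \left(-1856 - 2134 + 30 i \sqrt{3}\right) - 2520180 = \left(-3990 + 30 i \sqrt{3}\right) - 2520180 = -2524170 + 30 i \sqrt{3}$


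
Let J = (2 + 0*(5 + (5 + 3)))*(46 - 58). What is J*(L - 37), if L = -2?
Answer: 936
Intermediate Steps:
J = -24 (J = (2 + 0*(5 + 8))*(-12) = (2 + 0*13)*(-12) = (2 + 0)*(-12) = 2*(-12) = -24)
J*(L - 37) = -24*(-2 - 37) = -24*(-39) = 936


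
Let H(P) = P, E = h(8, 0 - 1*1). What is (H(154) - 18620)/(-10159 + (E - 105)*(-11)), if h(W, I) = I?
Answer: 18466/8993 ≈ 2.0534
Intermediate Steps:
E = -1 (E = 0 - 1*1 = 0 - 1 = -1)
(H(154) - 18620)/(-10159 + (E - 105)*(-11)) = (154 - 18620)/(-10159 + (-1 - 105)*(-11)) = -18466/(-10159 - 106*(-11)) = -18466/(-10159 + 1166) = -18466/(-8993) = -18466*(-1/8993) = 18466/8993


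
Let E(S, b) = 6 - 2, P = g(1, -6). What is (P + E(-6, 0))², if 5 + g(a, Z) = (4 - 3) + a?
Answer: 1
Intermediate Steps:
g(a, Z) = -4 + a (g(a, Z) = -5 + ((4 - 3) + a) = -5 + (1 + a) = -4 + a)
P = -3 (P = -4 + 1 = -3)
E(S, b) = 4
(P + E(-6, 0))² = (-3 + 4)² = 1² = 1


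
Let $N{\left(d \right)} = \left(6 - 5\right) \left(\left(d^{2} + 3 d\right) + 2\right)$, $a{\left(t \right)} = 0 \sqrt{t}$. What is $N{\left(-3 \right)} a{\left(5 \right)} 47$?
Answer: $0$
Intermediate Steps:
$a{\left(t \right)} = 0$
$N{\left(d \right)} = 2 + d^{2} + 3 d$ ($N{\left(d \right)} = 1 \left(2 + d^{2} + 3 d\right) = 2 + d^{2} + 3 d$)
$N{\left(-3 \right)} a{\left(5 \right)} 47 = \left(2 + \left(-3\right)^{2} + 3 \left(-3\right)\right) 0 \cdot 47 = \left(2 + 9 - 9\right) 0 \cdot 47 = 2 \cdot 0 \cdot 47 = 0 \cdot 47 = 0$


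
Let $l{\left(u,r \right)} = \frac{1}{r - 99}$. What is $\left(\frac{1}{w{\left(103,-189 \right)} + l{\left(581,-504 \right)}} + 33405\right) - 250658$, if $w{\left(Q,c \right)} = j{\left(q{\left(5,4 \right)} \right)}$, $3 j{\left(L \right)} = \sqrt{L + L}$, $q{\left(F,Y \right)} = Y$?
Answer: $- \frac{70217689768}{323207} + \frac{242406 \sqrt{2}}{323207} \approx -2.1725 \cdot 10^{5}$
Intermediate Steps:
$l{\left(u,r \right)} = \frac{1}{-99 + r}$
$j{\left(L \right)} = \frac{\sqrt{2} \sqrt{L}}{3}$ ($j{\left(L \right)} = \frac{\sqrt{L + L}}{3} = \frac{\sqrt{2 L}}{3} = \frac{\sqrt{2} \sqrt{L}}{3}$)
$w{\left(Q,c \right)} = \frac{2 \sqrt{2}}{3}$ ($w{\left(Q,c \right)} = \frac{\sqrt{2} \sqrt{4}}{3} = \frac{1}{3} \sqrt{2} \cdot 2 = \frac{2 \sqrt{2}}{3}$)
$\left(\frac{1}{w{\left(103,-189 \right)} + l{\left(581,-504 \right)}} + 33405\right) - 250658 = \left(\frac{1}{\frac{2 \sqrt{2}}{3} + \frac{1}{-99 - 504}} + 33405\right) - 250658 = \left(\frac{1}{\frac{2 \sqrt{2}}{3} + \frac{1}{-603}} + 33405\right) - 250658 = \left(\frac{1}{\frac{2 \sqrt{2}}{3} - \frac{1}{603}} + 33405\right) - 250658 = \left(\frac{1}{- \frac{1}{603} + \frac{2 \sqrt{2}}{3}} + 33405\right) - 250658 = \left(33405 + \frac{1}{- \frac{1}{603} + \frac{2 \sqrt{2}}{3}}\right) - 250658 = -217253 + \frac{1}{- \frac{1}{603} + \frac{2 \sqrt{2}}{3}}$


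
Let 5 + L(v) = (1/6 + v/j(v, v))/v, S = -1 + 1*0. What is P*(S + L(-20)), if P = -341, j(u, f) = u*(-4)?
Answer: 490699/240 ≈ 2044.6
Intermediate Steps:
j(u, f) = -4*u
S = -1 (S = -1 + 0 = -1)
L(v) = -5 - 1/(12*v) (L(v) = -5 + (1/6 + v/((-4*v)))/v = -5 + (1*(⅙) + v*(-1/(4*v)))/v = -5 + (⅙ - ¼)/v = -5 - 1/(12*v))
P*(S + L(-20)) = -341*(-1 + (-5 - 1/12/(-20))) = -341*(-1 + (-5 - 1/12*(-1/20))) = -341*(-1 + (-5 + 1/240)) = -341*(-1 - 1199/240) = -341*(-1439/240) = 490699/240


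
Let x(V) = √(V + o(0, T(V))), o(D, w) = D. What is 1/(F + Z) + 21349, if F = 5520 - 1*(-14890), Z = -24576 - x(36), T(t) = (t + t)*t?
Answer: 89068027/4172 ≈ 21349.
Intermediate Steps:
T(t) = 2*t² (T(t) = (2*t)*t = 2*t²)
x(V) = √V (x(V) = √(V + 0) = √V)
Z = -24582 (Z = -24576 - √36 = -24576 - 1*6 = -24576 - 6 = -24582)
F = 20410 (F = 5520 + 14890 = 20410)
1/(F + Z) + 21349 = 1/(20410 - 24582) + 21349 = 1/(-4172) + 21349 = -1/4172 + 21349 = 89068027/4172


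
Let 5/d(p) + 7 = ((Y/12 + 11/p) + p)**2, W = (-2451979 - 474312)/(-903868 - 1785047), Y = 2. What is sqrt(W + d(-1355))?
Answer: 17*sqrt(400784208606041774833091431201927659285)/326237183990360932215 ≈ 1.0432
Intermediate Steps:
W = 2926291/2688915 (W = -2926291/(-2688915) = -2926291*(-1/2688915) = 2926291/2688915 ≈ 1.0883)
d(p) = 5/(-7 + (1/6 + p + 11/p)**2) (d(p) = 5/(-7 + ((2/12 + 11/p) + p)**2) = 5/(-7 + ((2*(1/12) + 11/p) + p)**2) = 5/(-7 + ((1/6 + 11/p) + p)**2) = 5/(-7 + (1/6 + p + 11/p)**2))
sqrt(W + d(-1355)) = sqrt(2926291/2688915 - 180*(-1355)**2/(-(66 - 1355 + 6*(-1355)**2)**2 + 252*(-1355)**2)) = sqrt(2926291/2688915 - 180*1836025/(-(66 - 1355 + 6*1836025)**2 + 252*1836025)) = sqrt(2926291/2688915 - 180*1836025/(-(66 - 1355 + 11016150)**2 + 462678300)) = sqrt(2926291/2688915 - 180*1836025/(-1*11014861**2 + 462678300)) = sqrt(2926291/2688915 - 180*1836025/(-1*121327162849321 + 462678300)) = sqrt(2926291/2688915 - 180*1836025/(-121327162849321 + 462678300)) = sqrt(2926291/2688915 - 180*1836025/(-121326700171021)) = sqrt(2926291/2688915 - 180*1836025*(-1/121326700171021)) = sqrt(2926291/2688915 + 330484500/121326700171021) = sqrt(355038119414886530611/326237183990360932215) = 17*sqrt(400784208606041774833091431201927659285)/326237183990360932215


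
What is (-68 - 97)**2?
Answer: 27225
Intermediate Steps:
(-68 - 97)**2 = (-165)**2 = 27225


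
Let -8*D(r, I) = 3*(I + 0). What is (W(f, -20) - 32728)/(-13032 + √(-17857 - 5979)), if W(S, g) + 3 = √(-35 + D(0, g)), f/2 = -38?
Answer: 106637598/42464215 + √655490/169856860 - 1629*I*√110/42464215 + 32731*I*√5959/84928430 ≈ 2.5112 + 0.029348*I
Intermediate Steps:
D(r, I) = -3*I/8 (D(r, I) = -3*(I + 0)/8 = -3*I/8)
f = -76 (f = 2*(-38) = -76)
W(S, g) = -3 + √(-35 - 3*g/8)
(W(f, -20) - 32728)/(-13032 + √(-17857 - 5979)) = ((-3 + √(-560 - 6*(-20))/4) - 32728)/(-13032 + √(-17857 - 5979)) = ((-3 + √(-560 + 120)/4) - 32728)/(-13032 + √(-23836)) = ((-3 + √(-440)/4) - 32728)/(-13032 + 2*I*√5959) = ((-3 + (2*I*√110)/4) - 32728)/(-13032 + 2*I*√5959) = ((-3 + I*√110/2) - 32728)/(-13032 + 2*I*√5959) = (-32731 + I*√110/2)/(-13032 + 2*I*√5959)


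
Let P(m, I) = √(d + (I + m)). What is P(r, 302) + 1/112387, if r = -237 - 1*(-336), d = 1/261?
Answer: 1/112387 + √3035198/87 ≈ 20.025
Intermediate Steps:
d = 1/261 ≈ 0.0038314
r = 99 (r = -237 + 336 = 99)
P(m, I) = √(1/261 + I + m) (P(m, I) = √(1/261 + (I + m)) = √(1/261 + I + m))
P(r, 302) + 1/112387 = √(29 + 7569*302 + 7569*99)/87 + 1/112387 = √(29 + 2285838 + 749331)/87 + 1/112387 = √3035198/87 + 1/112387 = 1/112387 + √3035198/87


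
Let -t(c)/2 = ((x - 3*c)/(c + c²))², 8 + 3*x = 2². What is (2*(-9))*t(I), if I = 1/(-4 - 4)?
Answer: 135424/49 ≈ 2763.8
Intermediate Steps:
x = -4/3 (x = -8/3 + (⅓)*2² = -8/3 + (⅓)*4 = -8/3 + 4/3 = -4/3 ≈ -1.3333)
I = -⅛ (I = 1/(-8) = -⅛ ≈ -0.12500)
t(c) = -2*(-4/3 - 3*c)²/(c + c²)²
(2*(-9))*t(I) = (2*(-9))*(-2*(4 + 9*(-⅛))²/(9*(-⅛)²*(1 - ⅛)²)) = -(-4)*64*(4 - 9/8)²/(7/8)² = -(-4)*64*64*(23/8)²/49 = -(-4)*64*64*529/(49*64) = -18*(-67712/441) = 135424/49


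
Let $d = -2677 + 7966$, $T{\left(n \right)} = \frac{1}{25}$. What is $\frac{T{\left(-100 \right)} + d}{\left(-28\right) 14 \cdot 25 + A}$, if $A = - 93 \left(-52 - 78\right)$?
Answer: $\frac{66113}{28625} \approx 2.3096$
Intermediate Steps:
$T{\left(n \right)} = \frac{1}{25}$
$A = 12090$ ($A = \left(-93\right) \left(-130\right) = 12090$)
$d = 5289$
$\frac{T{\left(-100 \right)} + d}{\left(-28\right) 14 \cdot 25 + A} = \frac{\frac{1}{25} + 5289}{\left(-28\right) 14 \cdot 25 + 12090} = \frac{132226}{25 \left(\left(-392\right) 25 + 12090\right)} = \frac{132226}{25 \left(-9800 + 12090\right)} = \frac{132226}{25 \cdot 2290} = \frac{132226}{25} \cdot \frac{1}{2290} = \frac{66113}{28625}$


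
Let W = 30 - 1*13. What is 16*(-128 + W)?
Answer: -1776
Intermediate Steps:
W = 17 (W = 30 - 13 = 17)
16*(-128 + W) = 16*(-128 + 17) = 16*(-111) = -1776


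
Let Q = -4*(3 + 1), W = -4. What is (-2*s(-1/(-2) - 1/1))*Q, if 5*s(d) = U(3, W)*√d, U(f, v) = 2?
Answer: 32*I*√2/5 ≈ 9.051*I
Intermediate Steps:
s(d) = 2*√d/5 (s(d) = (2*√d)/5 = 2*√d/5)
Q = -16 (Q = -4*4 = -16)
(-2*s(-1/(-2) - 1/1))*Q = -4*√(-1/(-2) - 1/1)/5*(-16) = -4*√(-1*(-½) - 1*1)/5*(-16) = -4*√(½ - 1)/5*(-16) = -4*√(-½)/5*(-16) = -4*I*√2/2/5*(-16) = -2*I*√2/5*(-16) = 32*I*√2/5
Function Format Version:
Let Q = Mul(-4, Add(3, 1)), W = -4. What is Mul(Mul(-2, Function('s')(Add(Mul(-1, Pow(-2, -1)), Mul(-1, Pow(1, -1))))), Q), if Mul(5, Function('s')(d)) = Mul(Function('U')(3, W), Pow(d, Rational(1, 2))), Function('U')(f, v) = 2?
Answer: Mul(Rational(32, 5), I, Pow(2, Rational(1, 2))) ≈ Mul(9.0510, I)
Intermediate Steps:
Function('s')(d) = Mul(Rational(2, 5), Pow(d, Rational(1, 2))) (Function('s')(d) = Mul(Rational(1, 5), Mul(2, Pow(d, Rational(1, 2)))) = Mul(Rational(2, 5), Pow(d, Rational(1, 2))))
Q = -16 (Q = Mul(-4, 4) = -16)
Mul(Mul(-2, Function('s')(Add(Mul(-1, Pow(-2, -1)), Mul(-1, Pow(1, -1))))), Q) = Mul(Mul(-2, Mul(Rational(2, 5), Pow(Add(Mul(-1, Pow(-2, -1)), Mul(-1, Pow(1, -1))), Rational(1, 2)))), -16) = Mul(Mul(-2, Mul(Rational(2, 5), Pow(Add(Mul(-1, Rational(-1, 2)), Mul(-1, 1)), Rational(1, 2)))), -16) = Mul(Mul(-2, Mul(Rational(2, 5), Pow(Add(Rational(1, 2), -1), Rational(1, 2)))), -16) = Mul(Mul(-2, Mul(Rational(2, 5), Pow(Rational(-1, 2), Rational(1, 2)))), -16) = Mul(Mul(-2, Mul(Rational(2, 5), Mul(Rational(1, 2), I, Pow(2, Rational(1, 2))))), -16) = Mul(Mul(-2, Mul(Rational(1, 5), I, Pow(2, Rational(1, 2)))), -16) = Mul(Mul(Rational(-2, 5), I, Pow(2, Rational(1, 2))), -16) = Mul(Rational(32, 5), I, Pow(2, Rational(1, 2)))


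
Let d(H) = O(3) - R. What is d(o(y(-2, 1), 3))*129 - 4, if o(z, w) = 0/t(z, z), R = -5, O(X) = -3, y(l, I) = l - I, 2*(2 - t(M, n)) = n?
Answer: 254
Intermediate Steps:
t(M, n) = 2 - n/2
o(z, w) = 0 (o(z, w) = 0/(2 - z/2) = 0)
d(H) = 2 (d(H) = -3 - 1*(-5) = -3 + 5 = 2)
d(o(y(-2, 1), 3))*129 - 4 = 2*129 - 4 = 258 - 4 = 254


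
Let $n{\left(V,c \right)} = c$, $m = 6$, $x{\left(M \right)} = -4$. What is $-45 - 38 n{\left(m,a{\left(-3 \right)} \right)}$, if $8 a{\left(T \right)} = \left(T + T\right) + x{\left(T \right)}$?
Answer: $\frac{5}{2} \approx 2.5$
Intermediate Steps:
$a{\left(T \right)} = - \frac{1}{2} + \frac{T}{4}$ ($a{\left(T \right)} = \frac{\left(T + T\right) - 4}{8} = \frac{2 T - 4}{8} = \frac{-4 + 2 T}{8} = - \frac{1}{2} + \frac{T}{4}$)
$-45 - 38 n{\left(m,a{\left(-3 \right)} \right)} = -45 - 38 \left(- \frac{1}{2} + \frac{1}{4} \left(-3\right)\right) = -45 - 38 \left(- \frac{1}{2} - \frac{3}{4}\right) = -45 - - \frac{95}{2} = -45 + \frac{95}{2} = \frac{5}{2}$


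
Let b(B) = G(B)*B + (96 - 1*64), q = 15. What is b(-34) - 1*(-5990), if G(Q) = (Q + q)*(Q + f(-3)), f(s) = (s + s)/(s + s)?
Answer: -15296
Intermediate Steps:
f(s) = 1 (f(s) = (2*s)/((2*s)) = (2*s)*(1/(2*s)) = 1)
G(Q) = (1 + Q)*(15 + Q) (G(Q) = (Q + 15)*(Q + 1) = (15 + Q)*(1 + Q) = (1 + Q)*(15 + Q))
b(B) = 32 + B*(15 + B² + 16*B) (b(B) = (15 + B² + 16*B)*B + (96 - 1*64) = B*(15 + B² + 16*B) + (96 - 64) = B*(15 + B² + 16*B) + 32 = 32 + B*(15 + B² + 16*B))
b(-34) - 1*(-5990) = (32 - 34*(15 + (-34)² + 16*(-34))) - 1*(-5990) = (32 - 34*(15 + 1156 - 544)) + 5990 = (32 - 34*627) + 5990 = (32 - 21318) + 5990 = -21286 + 5990 = -15296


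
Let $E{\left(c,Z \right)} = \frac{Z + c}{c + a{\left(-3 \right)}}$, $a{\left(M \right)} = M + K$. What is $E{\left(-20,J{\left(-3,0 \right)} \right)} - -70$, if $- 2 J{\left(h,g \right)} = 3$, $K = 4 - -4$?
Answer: $\frac{2143}{30} \approx 71.433$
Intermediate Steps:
$K = 8$ ($K = 4 + 4 = 8$)
$a{\left(M \right)} = 8 + M$ ($a{\left(M \right)} = M + 8 = 8 + M$)
$J{\left(h,g \right)} = - \frac{3}{2}$ ($J{\left(h,g \right)} = \left(- \frac{1}{2}\right) 3 = - \frac{3}{2}$)
$E{\left(c,Z \right)} = \frac{Z + c}{5 + c}$ ($E{\left(c,Z \right)} = \frac{Z + c}{c + \left(8 - 3\right)} = \frac{Z + c}{c + 5} = \frac{Z + c}{5 + c}$)
$E{\left(-20,J{\left(-3,0 \right)} \right)} - -70 = \frac{- \frac{3}{2} - 20}{5 - 20} - -70 = \frac{1}{-15} \left(- \frac{43}{2}\right) + 70 = \left(- \frac{1}{15}\right) \left(- \frac{43}{2}\right) + 70 = \frac{43}{30} + 70 = \frac{2143}{30}$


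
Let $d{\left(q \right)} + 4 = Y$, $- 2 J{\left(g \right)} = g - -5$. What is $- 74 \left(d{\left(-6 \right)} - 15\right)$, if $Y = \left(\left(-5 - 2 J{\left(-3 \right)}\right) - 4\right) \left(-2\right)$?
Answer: $370$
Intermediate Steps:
$J{\left(g \right)} = - \frac{5}{2} - \frac{g}{2}$ ($J{\left(g \right)} = - \frac{g - -5}{2} = - \frac{g + 5}{2} = - \frac{5 + g}{2} = - \frac{5}{2} - \frac{g}{2}$)
$Y = 14$ ($Y = \left(\left(-5 - 2 \left(- \frac{5}{2} - - \frac{3}{2}\right)\right) - 4\right) \left(-2\right) = \left(\left(-5 - 2 \left(- \frac{5}{2} + \frac{3}{2}\right)\right) - 4\right) \left(-2\right) = \left(\left(-5 - -2\right) - 4\right) \left(-2\right) = \left(\left(-5 + 2\right) - 4\right) \left(-2\right) = \left(-3 - 4\right) \left(-2\right) = \left(-7\right) \left(-2\right) = 14$)
$d{\left(q \right)} = 10$ ($d{\left(q \right)} = -4 + 14 = 10$)
$- 74 \left(d{\left(-6 \right)} - 15\right) = - 74 \left(10 - 15\right) = \left(-74\right) \left(-5\right) = 370$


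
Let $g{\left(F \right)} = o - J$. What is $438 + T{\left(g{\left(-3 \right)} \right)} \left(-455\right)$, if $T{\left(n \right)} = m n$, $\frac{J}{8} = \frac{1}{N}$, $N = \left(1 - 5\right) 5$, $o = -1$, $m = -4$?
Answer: $-654$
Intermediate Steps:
$N = -20$ ($N = \left(-4\right) 5 = -20$)
$J = - \frac{2}{5}$ ($J = \frac{8}{-20} = 8 \left(- \frac{1}{20}\right) = - \frac{2}{5} \approx -0.4$)
$g{\left(F \right)} = - \frac{3}{5}$ ($g{\left(F \right)} = -1 - - \frac{2}{5} = -1 + \frac{2}{5} = - \frac{3}{5}$)
$T{\left(n \right)} = - 4 n$
$438 + T{\left(g{\left(-3 \right)} \right)} \left(-455\right) = 438 + \left(-4\right) \left(- \frac{3}{5}\right) \left(-455\right) = 438 + \frac{12}{5} \left(-455\right) = 438 - 1092 = -654$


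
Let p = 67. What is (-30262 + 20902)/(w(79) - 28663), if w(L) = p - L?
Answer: 1872/5735 ≈ 0.32642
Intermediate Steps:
w(L) = 67 - L
(-30262 + 20902)/(w(79) - 28663) = (-30262 + 20902)/((67 - 1*79) - 28663) = -9360/((67 - 79) - 28663) = -9360/(-12 - 28663) = -9360/(-28675) = -9360*(-1/28675) = 1872/5735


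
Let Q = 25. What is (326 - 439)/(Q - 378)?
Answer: 113/353 ≈ 0.32011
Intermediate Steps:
(326 - 439)/(Q - 378) = (326 - 439)/(25 - 378) = -113/(-353) = -113*(-1/353) = 113/353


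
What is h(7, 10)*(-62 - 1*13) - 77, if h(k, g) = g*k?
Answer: -5327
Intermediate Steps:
h(7, 10)*(-62 - 1*13) - 77 = (10*7)*(-62 - 1*13) - 77 = 70*(-62 - 13) - 77 = 70*(-75) - 77 = -5250 - 77 = -5327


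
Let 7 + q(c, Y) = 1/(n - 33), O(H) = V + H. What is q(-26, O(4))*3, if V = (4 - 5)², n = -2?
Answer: -738/35 ≈ -21.086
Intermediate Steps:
V = 1 (V = (-1)² = 1)
O(H) = 1 + H
q(c, Y) = -246/35 (q(c, Y) = -7 + 1/(-2 - 33) = -7 + 1/(-35) = -7 - 1/35 = -246/35)
q(-26, O(4))*3 = -246/35*3 = -738/35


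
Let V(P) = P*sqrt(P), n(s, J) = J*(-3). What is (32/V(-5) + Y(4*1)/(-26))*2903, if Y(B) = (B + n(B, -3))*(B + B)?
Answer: -11612 + 92896*I*sqrt(5)/25 ≈ -11612.0 + 8308.9*I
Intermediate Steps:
n(s, J) = -3*J
Y(B) = 2*B*(9 + B) (Y(B) = (B - 3*(-3))*(B + B) = (B + 9)*(2*B) = (9 + B)*(2*B) = 2*B*(9 + B))
V(P) = P**(3/2)
(32/V(-5) + Y(4*1)/(-26))*2903 = (32/((-5)**(3/2)) + (2*(4*1)*(9 + 4*1))/(-26))*2903 = (32/((-5*I*sqrt(5))) + (2*4*(9 + 4))*(-1/26))*2903 = (32*(I*sqrt(5)/25) + (2*4*13)*(-1/26))*2903 = (32*I*sqrt(5)/25 + 104*(-1/26))*2903 = (32*I*sqrt(5)/25 - 4)*2903 = (-4 + 32*I*sqrt(5)/25)*2903 = -11612 + 92896*I*sqrt(5)/25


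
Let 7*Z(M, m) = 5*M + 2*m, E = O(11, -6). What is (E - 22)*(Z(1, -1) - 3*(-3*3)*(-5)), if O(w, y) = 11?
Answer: 10362/7 ≈ 1480.3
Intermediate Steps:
E = 11
Z(M, m) = 2*m/7 + 5*M/7 (Z(M, m) = (5*M + 2*m)/7 = (2*m + 5*M)/7 = 2*m/7 + 5*M/7)
(E - 22)*(Z(1, -1) - 3*(-3*3)*(-5)) = (11 - 22)*(((2/7)*(-1) + (5/7)*1) - 3*(-3*3)*(-5)) = -11*((-2/7 + 5/7) - (-27)*(-5)) = -11*(3/7 - 3*45) = -11*(3/7 - 135) = -11*(-942/7) = 10362/7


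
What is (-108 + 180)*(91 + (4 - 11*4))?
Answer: 3672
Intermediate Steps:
(-108 + 180)*(91 + (4 - 11*4)) = 72*(91 + (4 - 44)) = 72*(91 - 40) = 72*51 = 3672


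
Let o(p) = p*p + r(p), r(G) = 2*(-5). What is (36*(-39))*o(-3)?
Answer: 1404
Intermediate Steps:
r(G) = -10
o(p) = -10 + p² (o(p) = p*p - 10 = p² - 10 = -10 + p²)
(36*(-39))*o(-3) = (36*(-39))*(-10 + (-3)²) = -1404*(-10 + 9) = -1404*(-1) = 1404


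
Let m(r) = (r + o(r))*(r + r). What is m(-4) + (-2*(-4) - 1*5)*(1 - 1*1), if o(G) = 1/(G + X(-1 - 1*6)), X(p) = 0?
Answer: 34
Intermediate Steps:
o(G) = 1/G (o(G) = 1/(G + 0) = 1/G)
m(r) = 2*r*(r + 1/r) (m(r) = (r + 1/r)*(r + r) = (r + 1/r)*(2*r) = 2*r*(r + 1/r))
m(-4) + (-2*(-4) - 1*5)*(1 - 1*1) = (2 + 2*(-4)²) + (-2*(-4) - 1*5)*(1 - 1*1) = (2 + 2*16) + (8 - 5)*(1 - 1) = (2 + 32) + 3*0 = 34 + 0 = 34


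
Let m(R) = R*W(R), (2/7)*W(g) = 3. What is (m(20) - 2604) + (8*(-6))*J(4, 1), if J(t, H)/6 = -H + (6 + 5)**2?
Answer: -36954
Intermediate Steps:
W(g) = 21/2 (W(g) = (7/2)*3 = 21/2)
J(t, H) = 726 - 6*H (J(t, H) = 6*(-H + (6 + 5)**2) = 6*(-H + 11**2) = 6*(-H + 121) = 6*(121 - H) = 726 - 6*H)
m(R) = 21*R/2 (m(R) = R*(21/2) = 21*R/2)
(m(20) - 2604) + (8*(-6))*J(4, 1) = ((21/2)*20 - 2604) + (8*(-6))*(726 - 6*1) = (210 - 2604) - 48*(726 - 6) = -2394 - 48*720 = -2394 - 34560 = -36954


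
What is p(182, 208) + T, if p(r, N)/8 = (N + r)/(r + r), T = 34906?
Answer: 244402/7 ≈ 34915.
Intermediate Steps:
p(r, N) = 4*(N + r)/r (p(r, N) = 8*((N + r)/(r + r)) = 8*((N + r)/((2*r))) = 8*((N + r)*(1/(2*r))) = 8*((N + r)/(2*r)) = 4*(N + r)/r)
p(182, 208) + T = (4 + 4*208/182) + 34906 = (4 + 4*208*(1/182)) + 34906 = (4 + 32/7) + 34906 = 60/7 + 34906 = 244402/7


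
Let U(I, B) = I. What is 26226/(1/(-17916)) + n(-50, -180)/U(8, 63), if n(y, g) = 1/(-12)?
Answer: -45107041537/96 ≈ -4.6986e+8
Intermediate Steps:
n(y, g) = -1/12
26226/(1/(-17916)) + n(-50, -180)/U(8, 63) = 26226/(1/(-17916)) - 1/12/8 = 26226/(-1/17916) - 1/12*⅛ = 26226*(-17916) - 1/96 = -469865016 - 1/96 = -45107041537/96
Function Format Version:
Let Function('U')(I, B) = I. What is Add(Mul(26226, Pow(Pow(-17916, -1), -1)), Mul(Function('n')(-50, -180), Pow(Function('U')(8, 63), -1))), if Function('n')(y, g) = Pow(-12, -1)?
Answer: Rational(-45107041537, 96) ≈ -4.6986e+8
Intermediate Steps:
Function('n')(y, g) = Rational(-1, 12)
Add(Mul(26226, Pow(Pow(-17916, -1), -1)), Mul(Function('n')(-50, -180), Pow(Function('U')(8, 63), -1))) = Add(Mul(26226, Pow(Pow(-17916, -1), -1)), Mul(Rational(-1, 12), Pow(8, -1))) = Add(Mul(26226, Pow(Rational(-1, 17916), -1)), Mul(Rational(-1, 12), Rational(1, 8))) = Add(Mul(26226, -17916), Rational(-1, 96)) = Add(-469865016, Rational(-1, 96)) = Rational(-45107041537, 96)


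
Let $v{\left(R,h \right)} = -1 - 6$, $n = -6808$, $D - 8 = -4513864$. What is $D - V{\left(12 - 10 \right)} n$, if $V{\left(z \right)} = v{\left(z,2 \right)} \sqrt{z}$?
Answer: $-4513856 - 47656 \sqrt{2} \approx -4.5812 \cdot 10^{6}$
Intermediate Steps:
$D = -4513856$ ($D = 8 - 4513864 = -4513856$)
$v{\left(R,h \right)} = -7$ ($v{\left(R,h \right)} = -1 - 6 = -7$)
$V{\left(z \right)} = - 7 \sqrt{z}$
$D - V{\left(12 - 10 \right)} n = -4513856 - - 7 \sqrt{12 - 10} \left(-6808\right) = -4513856 - - 7 \sqrt{2} \left(-6808\right) = -4513856 - 47656 \sqrt{2}$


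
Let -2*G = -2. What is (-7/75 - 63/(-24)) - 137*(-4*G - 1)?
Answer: 412519/600 ≈ 687.53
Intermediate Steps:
G = 1 (G = -1/2*(-2) = 1)
(-7/75 - 63/(-24)) - 137*(-4*G - 1) = (-7/75 - 63/(-24)) - 137*(-4*1 - 1) = (-7*1/75 - 63*(-1/24)) - 137*(-4 - 1) = (-7/75 + 21/8) - 137*(-5) = 1519/600 + 685 = 412519/600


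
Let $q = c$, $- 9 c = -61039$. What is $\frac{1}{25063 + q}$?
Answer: $\frac{9}{286606} \approx 3.1402 \cdot 10^{-5}$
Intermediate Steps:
$c = \frac{61039}{9}$ ($c = \left(- \frac{1}{9}\right) \left(-61039\right) = \frac{61039}{9} \approx 6782.1$)
$q = \frac{61039}{9} \approx 6782.1$
$\frac{1}{25063 + q} = \frac{1}{25063 + \frac{61039}{9}} = \frac{1}{\frac{286606}{9}} = \frac{9}{286606}$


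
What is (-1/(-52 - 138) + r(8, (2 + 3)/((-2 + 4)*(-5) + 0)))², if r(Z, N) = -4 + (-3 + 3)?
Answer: 576081/36100 ≈ 15.958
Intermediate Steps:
r(Z, N) = -4 (r(Z, N) = -4 + 0 = -4)
(-1/(-52 - 138) + r(8, (2 + 3)/((-2 + 4)*(-5) + 0)))² = (-1/(-52 - 138) - 4)² = (-1/(-190) - 4)² = (-1*(-1/190) - 4)² = (1/190 - 4)² = (-759/190)² = 576081/36100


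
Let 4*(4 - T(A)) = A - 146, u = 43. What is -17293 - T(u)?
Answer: -69291/4 ≈ -17323.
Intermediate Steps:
T(A) = 81/2 - A/4 (T(A) = 4 - (A - 146)/4 = 4 - (-146 + A)/4 = 4 + (73/2 - A/4) = 81/2 - A/4)
-17293 - T(u) = -17293 - (81/2 - 1/4*43) = -17293 - (81/2 - 43/4) = -17293 - 1*119/4 = -17293 - 119/4 = -69291/4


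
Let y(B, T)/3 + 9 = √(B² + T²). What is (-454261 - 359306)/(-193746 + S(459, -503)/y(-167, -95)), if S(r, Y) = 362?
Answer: 13063080838543299/3110892249759650 + 441766881*√36914/6221784499519300 ≈ 4.1992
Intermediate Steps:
y(B, T) = -27 + 3*√(B² + T²)
(-454261 - 359306)/(-193746 + S(459, -503)/y(-167, -95)) = (-454261 - 359306)/(-193746 + 362/(-27 + 3*√((-167)² + (-95)²))) = -813567/(-193746 + 362/(-27 + 3*√(27889 + 9025))) = -813567/(-193746 + 362/(-27 + 3*√36914))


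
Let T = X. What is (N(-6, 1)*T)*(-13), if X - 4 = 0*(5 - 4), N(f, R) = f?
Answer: 312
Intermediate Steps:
X = 4 (X = 4 + 0*(5 - 4) = 4 + 0*1 = 4 + 0 = 4)
T = 4
(N(-6, 1)*T)*(-13) = -6*4*(-13) = -24*(-13) = 312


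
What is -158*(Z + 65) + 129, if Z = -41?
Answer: -3663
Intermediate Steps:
-158*(Z + 65) + 129 = -158*(-41 + 65) + 129 = -158*24 + 129 = -3792 + 129 = -3663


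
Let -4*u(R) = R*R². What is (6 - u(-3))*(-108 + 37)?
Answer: 213/4 ≈ 53.250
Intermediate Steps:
u(R) = -R³/4 (u(R) = -R*R²/4 = -R³/4)
(6 - u(-3))*(-108 + 37) = (6 - (-1)*(-3)³/4)*(-108 + 37) = (6 - (-1)*(-27)/4)*(-71) = (6 - 1*27/4)*(-71) = (6 - 27/4)*(-71) = -¾*(-71) = 213/4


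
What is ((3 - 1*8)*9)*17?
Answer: -765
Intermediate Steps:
((3 - 1*8)*9)*17 = ((3 - 8)*9)*17 = -5*9*17 = -45*17 = -765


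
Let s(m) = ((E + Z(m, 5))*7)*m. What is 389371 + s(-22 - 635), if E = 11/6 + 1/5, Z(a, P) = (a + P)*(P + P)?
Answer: 303654997/10 ≈ 3.0366e+7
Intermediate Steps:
Z(a, P) = 2*P*(P + a) (Z(a, P) = (P + a)*(2*P) = 2*P*(P + a))
E = 61/30 (E = 11*(1/6) + 1*(1/5) = 11/6 + 1/5 = 61/30 ≈ 2.0333)
s(m) = m*(10927/30 + 70*m) (s(m) = ((61/30 + 2*5*(5 + m))*7)*m = ((61/30 + (50 + 10*m))*7)*m = ((1561/30 + 10*m)*7)*m = (10927/30 + 70*m)*m = m*(10927/30 + 70*m))
389371 + s(-22 - 635) = 389371 + 7*(-22 - 635)*(1561 + 300*(-22 - 635))/30 = 389371 + (7/30)*(-657)*(1561 + 300*(-657)) = 389371 + (7/30)*(-657)*(1561 - 197100) = 389371 + (7/30)*(-657)*(-195539) = 389371 + 299761287/10 = 303654997/10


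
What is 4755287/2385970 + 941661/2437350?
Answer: 230617894427/96924066325 ≈ 2.3794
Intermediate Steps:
4755287/2385970 + 941661/2437350 = 4755287*(1/2385970) + 941661*(1/2437350) = 4755287/2385970 + 313887/812450 = 230617894427/96924066325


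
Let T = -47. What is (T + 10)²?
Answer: 1369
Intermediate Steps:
(T + 10)² = (-47 + 10)² = (-37)² = 1369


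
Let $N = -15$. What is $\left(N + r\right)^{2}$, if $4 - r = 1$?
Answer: $144$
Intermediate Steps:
$r = 3$ ($r = 4 - 1 = 3$)
$\left(N + r\right)^{2} = \left(-15 + 3\right)^{2} = \left(-12\right)^{2} = 144$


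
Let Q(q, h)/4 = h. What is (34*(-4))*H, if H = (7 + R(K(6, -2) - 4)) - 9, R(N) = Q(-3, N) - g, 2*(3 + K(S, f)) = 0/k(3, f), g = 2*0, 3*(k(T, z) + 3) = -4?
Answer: 4080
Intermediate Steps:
k(T, z) = -13/3 (k(T, z) = -3 + (⅓)*(-4) = -3 - 4/3 = -13/3)
Q(q, h) = 4*h
g = 0
K(S, f) = -3 (K(S, f) = -3 + (0/(-13/3))/2 = -3 + (0*(-3/13))/2 = -3 + (½)*0 = -3 + 0 = -3)
R(N) = 4*N (R(N) = 4*N - 1*0 = 4*N + 0 = 4*N)
H = -30 (H = (7 + 4*(-3 - 4)) - 9 = (7 + 4*(-7)) - 9 = (7 - 28) - 9 = -21 - 9 = -30)
(34*(-4))*H = (34*(-4))*(-30) = -136*(-30) = 4080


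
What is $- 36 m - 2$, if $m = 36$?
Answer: $-1298$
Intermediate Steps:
$- 36 m - 2 = \left(-36\right) 36 - 2 = -1296 - 2 = -1298$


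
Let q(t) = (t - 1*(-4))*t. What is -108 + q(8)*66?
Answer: 6228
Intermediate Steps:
q(t) = t*(4 + t) (q(t) = (t + 4)*t = (4 + t)*t = t*(4 + t))
-108 + q(8)*66 = -108 + (8*(4 + 8))*66 = -108 + (8*12)*66 = -108 + 96*66 = -108 + 6336 = 6228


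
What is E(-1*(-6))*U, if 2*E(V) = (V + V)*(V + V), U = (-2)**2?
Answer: 288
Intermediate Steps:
U = 4
E(V) = 2*V**2 (E(V) = ((V + V)*(V + V))/2 = ((2*V)*(2*V))/2 = (4*V**2)/2 = 2*V**2)
E(-1*(-6))*U = (2*(-1*(-6))**2)*4 = (2*6**2)*4 = (2*36)*4 = 72*4 = 288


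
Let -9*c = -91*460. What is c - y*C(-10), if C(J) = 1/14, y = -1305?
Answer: 597785/126 ≈ 4744.3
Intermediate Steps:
C(J) = 1/14
c = 41860/9 (c = -(-91)*460/9 = -⅑*(-41860) = 41860/9 ≈ 4651.1)
c - y*C(-10) = 41860/9 - (-1305)/14 = 41860/9 - 1*(-1305/14) = 41860/9 + 1305/14 = 597785/126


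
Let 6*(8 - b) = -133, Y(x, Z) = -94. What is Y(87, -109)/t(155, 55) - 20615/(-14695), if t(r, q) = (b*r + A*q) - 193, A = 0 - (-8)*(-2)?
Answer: 87469295/63532363 ≈ 1.3768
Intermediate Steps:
A = -16 (A = 0 - 4*4 = 0 - 16 = -16)
b = 181/6 (b = 8 - ⅙*(-133) = 8 + 133/6 = 181/6 ≈ 30.167)
t(r, q) = -193 - 16*q + 181*r/6 (t(r, q) = (181*r/6 - 16*q) - 193 = (-16*q + 181*r/6) - 193 = -193 - 16*q + 181*r/6)
Y(87, -109)/t(155, 55) - 20615/(-14695) = -94/(-193 - 16*55 + (181/6)*155) - 20615/(-14695) = -94/(-193 - 880 + 28055/6) - 20615*(-1/14695) = -94/21617/6 + 4123/2939 = -94*6/21617 + 4123/2939 = -564/21617 + 4123/2939 = 87469295/63532363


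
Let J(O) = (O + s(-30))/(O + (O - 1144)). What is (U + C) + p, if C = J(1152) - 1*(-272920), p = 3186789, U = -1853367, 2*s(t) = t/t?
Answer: 745343149/464 ≈ 1.6063e+6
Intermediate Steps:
s(t) = ½ (s(t) = (t/t)/2 = (½)*1 = ½)
J(O) = (½ + O)/(-1144 + 2*O) (J(O) = (O + ½)/(O + (O - 1144)) = (½ + O)/(O + (-1144 + O)) = (½ + O)/(-1144 + 2*O))
C = 126635341/464 (C = (1 + 2*1152)/(4*(-572 + 1152)) - 1*(-272920) = (¼)*(1 + 2304)/580 + 272920 = (¼)*(1/580)*2305 + 272920 = 461/464 + 272920 = 126635341/464 ≈ 2.7292e+5)
(U + C) + p = (-1853367 + 126635341/464) + 3186789 = -733326947/464 + 3186789 = 745343149/464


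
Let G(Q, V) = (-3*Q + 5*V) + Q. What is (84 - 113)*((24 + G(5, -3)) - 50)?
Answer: 1479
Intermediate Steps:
G(Q, V) = -2*Q + 5*V
(84 - 113)*((24 + G(5, -3)) - 50) = (84 - 113)*((24 + (-2*5 + 5*(-3))) - 50) = -29*((24 + (-10 - 15)) - 50) = -29*((24 - 25) - 50) = -29*(-1 - 50) = -29*(-51) = 1479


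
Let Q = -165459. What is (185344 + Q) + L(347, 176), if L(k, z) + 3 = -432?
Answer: 19450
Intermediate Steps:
L(k, z) = -435 (L(k, z) = -3 - 432 = -435)
(185344 + Q) + L(347, 176) = (185344 - 165459) - 435 = 19885 - 435 = 19450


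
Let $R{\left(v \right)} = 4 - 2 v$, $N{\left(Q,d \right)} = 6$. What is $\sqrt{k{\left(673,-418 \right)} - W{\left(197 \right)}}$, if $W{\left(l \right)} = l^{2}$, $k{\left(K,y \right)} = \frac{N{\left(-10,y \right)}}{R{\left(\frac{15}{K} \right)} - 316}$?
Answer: $\frac{i \sqrt{5282640580498}}{11667} \approx 197.0 i$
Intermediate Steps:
$k{\left(K,y \right)} = \frac{6}{-312 - \frac{30}{K}}$ ($k{\left(K,y \right)} = \frac{6}{\left(4 - 2 \frac{15}{K}\right) - 316} = \frac{6}{\left(4 - \frac{30}{K}\right) - 316} = \frac{6}{-312 - \frac{30}{K}}$)
$\sqrt{k{\left(673,-418 \right)} - W{\left(197 \right)}} = \sqrt{\frac{673}{-5 - 34996} - 197^{2}} = \sqrt{\frac{673}{-5 - 34996} - 38809} = \sqrt{\frac{673}{-35001} - 38809} = \sqrt{673 \left(- \frac{1}{35001}\right) - 38809} = \sqrt{- \frac{673}{35001} - 38809} = \sqrt{- \frac{1358354482}{35001}} = \frac{i \sqrt{5282640580498}}{11667}$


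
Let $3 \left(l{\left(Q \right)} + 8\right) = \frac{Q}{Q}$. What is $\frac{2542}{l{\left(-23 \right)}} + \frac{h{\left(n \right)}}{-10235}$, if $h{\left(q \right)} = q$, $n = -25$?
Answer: $- \frac{678709}{2047} \approx -331.56$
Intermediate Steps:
$l{\left(Q \right)} = - \frac{23}{3}$ ($l{\left(Q \right)} = -8 + \frac{Q \frac{1}{Q}}{3} = -8 + \frac{1}{3} \cdot 1 = -8 + \frac{1}{3} = - \frac{23}{3}$)
$\frac{2542}{l{\left(-23 \right)}} + \frac{h{\left(n \right)}}{-10235} = \frac{2542}{- \frac{23}{3}} - \frac{25}{-10235} = 2542 \left(- \frac{3}{23}\right) - - \frac{5}{2047} = - \frac{7626}{23} + \frac{5}{2047} = - \frac{678709}{2047}$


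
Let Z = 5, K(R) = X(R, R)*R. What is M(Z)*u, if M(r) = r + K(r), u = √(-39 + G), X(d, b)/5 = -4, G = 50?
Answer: -95*√11 ≈ -315.08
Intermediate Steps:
X(d, b) = -20 (X(d, b) = 5*(-4) = -20)
K(R) = -20*R
u = √11 (u = √(-39 + 50) = √11 ≈ 3.3166)
M(r) = -19*r (M(r) = r - 20*r = -19*r)
M(Z)*u = (-19*5)*√11 = -95*√11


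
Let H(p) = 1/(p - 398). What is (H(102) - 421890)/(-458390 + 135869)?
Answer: 124879441/95466216 ≈ 1.3081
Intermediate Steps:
H(p) = 1/(-398 + p)
(H(102) - 421890)/(-458390 + 135869) = (1/(-398 + 102) - 421890)/(-458390 + 135869) = (1/(-296) - 421890)/(-322521) = (-1/296 - 421890)*(-1/322521) = -124879441/296*(-1/322521) = 124879441/95466216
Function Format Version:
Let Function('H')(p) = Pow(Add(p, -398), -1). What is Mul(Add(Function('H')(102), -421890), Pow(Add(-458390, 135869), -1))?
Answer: Rational(124879441, 95466216) ≈ 1.3081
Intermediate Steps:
Function('H')(p) = Pow(Add(-398, p), -1)
Mul(Add(Function('H')(102), -421890), Pow(Add(-458390, 135869), -1)) = Mul(Add(Pow(Add(-398, 102), -1), -421890), Pow(Add(-458390, 135869), -1)) = Mul(Add(Pow(-296, -1), -421890), Pow(-322521, -1)) = Mul(Add(Rational(-1, 296), -421890), Rational(-1, 322521)) = Mul(Rational(-124879441, 296), Rational(-1, 322521)) = Rational(124879441, 95466216)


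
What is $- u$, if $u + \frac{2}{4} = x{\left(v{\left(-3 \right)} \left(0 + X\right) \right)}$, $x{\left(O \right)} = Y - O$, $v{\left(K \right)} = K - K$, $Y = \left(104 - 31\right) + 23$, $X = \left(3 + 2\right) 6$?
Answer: $- \frac{191}{2} \approx -95.5$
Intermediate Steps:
$X = 30$ ($X = 5 \cdot 6 = 30$)
$Y = 96$ ($Y = 73 + 23 = 96$)
$v{\left(K \right)} = 0$
$x{\left(O \right)} = 96 - O$
$u = \frac{191}{2}$ ($u = - \frac{1}{2} + \left(96 - 0 \left(0 + 30\right)\right) = - \frac{1}{2} + \left(96 - 0 \cdot 30\right) = - \frac{1}{2} + \left(96 - 0\right) = - \frac{1}{2} + \left(96 + 0\right) = - \frac{1}{2} + 96 = \frac{191}{2} \approx 95.5$)
$- u = \left(-1\right) \frac{191}{2} = - \frac{191}{2}$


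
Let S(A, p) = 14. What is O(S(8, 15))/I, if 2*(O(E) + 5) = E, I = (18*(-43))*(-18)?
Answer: 1/6966 ≈ 0.00014355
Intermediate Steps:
I = 13932 (I = -774*(-18) = 13932)
O(E) = -5 + E/2
O(S(8, 15))/I = (-5 + (½)*14)/13932 = (-5 + 7)*(1/13932) = 2*(1/13932) = 1/6966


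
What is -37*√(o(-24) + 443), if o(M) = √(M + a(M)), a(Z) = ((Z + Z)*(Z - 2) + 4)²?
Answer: -37*√(443 + 2*√391870) ≈ -1523.3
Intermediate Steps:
a(Z) = (4 + 2*Z*(-2 + Z))² (a(Z) = ((2*Z)*(-2 + Z) + 4)² = (2*Z*(-2 + Z) + 4)² = (4 + 2*Z*(-2 + Z))²)
o(M) = √(M + 4*(2 + M² - 2*M)²)
-37*√(o(-24) + 443) = -37*√(√(-24 + 4*(2 + (-24)² - 2*(-24))²) + 443) = -37*√(√(-24 + 4*(2 + 576 + 48)²) + 443) = -37*√(√(-24 + 4*626²) + 443) = -37*√(√(-24 + 4*391876) + 443) = -37*√(√(-24 + 1567504) + 443) = -37*√(√1567480 + 443) = -37*√(2*√391870 + 443) = -37*√(443 + 2*√391870)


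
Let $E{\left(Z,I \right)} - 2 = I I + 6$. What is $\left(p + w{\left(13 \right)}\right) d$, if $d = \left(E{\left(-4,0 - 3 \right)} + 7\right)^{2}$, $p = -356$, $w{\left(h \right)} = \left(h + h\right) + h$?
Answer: $-182592$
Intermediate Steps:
$w{\left(h \right)} = 3 h$ ($w{\left(h \right)} = 2 h + h = 3 h$)
$E{\left(Z,I \right)} = 8 + I^{2}$ ($E{\left(Z,I \right)} = 2 + \left(I I + 6\right) = 2 + \left(I^{2} + 6\right) = 2 + \left(6 + I^{2}\right) = 8 + I^{2}$)
$d = 576$ ($d = \left(\left(8 + \left(0 - 3\right)^{2}\right) + 7\right)^{2} = \left(\left(8 + \left(-3\right)^{2}\right) + 7\right)^{2} = \left(\left(8 + 9\right) + 7\right)^{2} = \left(17 + 7\right)^{2} = 24^{2} = 576$)
$\left(p + w{\left(13 \right)}\right) d = \left(-356 + 3 \cdot 13\right) 576 = \left(-356 + 39\right) 576 = \left(-317\right) 576 = -182592$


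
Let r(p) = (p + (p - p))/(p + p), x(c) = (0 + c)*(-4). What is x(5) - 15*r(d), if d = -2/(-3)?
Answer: -55/2 ≈ -27.500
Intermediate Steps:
d = ⅔ (d = -2*(-⅓) = ⅔ ≈ 0.66667)
x(c) = -4*c (x(c) = c*(-4) = -4*c)
r(p) = ½ (r(p) = (p + 0)/((2*p)) = p*(1/(2*p)) = ½)
x(5) - 15*r(d) = -4*5 - 15*½ = -20 - 15/2 = -55/2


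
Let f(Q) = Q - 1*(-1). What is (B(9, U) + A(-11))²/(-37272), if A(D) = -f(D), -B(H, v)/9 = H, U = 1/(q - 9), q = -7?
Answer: -5041/37272 ≈ -0.13525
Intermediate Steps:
U = -1/16 (U = 1/(-7 - 9) = 1/(-16) = -1/16 ≈ -0.062500)
B(H, v) = -9*H
f(Q) = 1 + Q (f(Q) = Q + 1 = 1 + Q)
A(D) = -1 - D (A(D) = -(1 + D) = -1 - D)
(B(9, U) + A(-11))²/(-37272) = (-9*9 + (-1 - 1*(-11)))²/(-37272) = (-81 + (-1 + 11))²*(-1/37272) = (-81 + 10)²*(-1/37272) = (-71)²*(-1/37272) = 5041*(-1/37272) = -5041/37272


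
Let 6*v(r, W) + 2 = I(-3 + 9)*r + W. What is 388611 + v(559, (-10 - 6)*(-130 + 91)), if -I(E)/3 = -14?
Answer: 1177883/3 ≈ 3.9263e+5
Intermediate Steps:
I(E) = 42 (I(E) = -3*(-14) = 42)
v(r, W) = -⅓ + 7*r + W/6 (v(r, W) = -⅓ + (42*r + W)/6 = -⅓ + (W + 42*r)/6 = -⅓ + (7*r + W/6) = -⅓ + 7*r + W/6)
388611 + v(559, (-10 - 6)*(-130 + 91)) = 388611 + (-⅓ + 7*559 + ((-10 - 6)*(-130 + 91))/6) = 388611 + (-⅓ + 3913 + (-16*(-39))/6) = 388611 + (-⅓ + 3913 + (⅙)*624) = 388611 + (-⅓ + 3913 + 104) = 388611 + 12050/3 = 1177883/3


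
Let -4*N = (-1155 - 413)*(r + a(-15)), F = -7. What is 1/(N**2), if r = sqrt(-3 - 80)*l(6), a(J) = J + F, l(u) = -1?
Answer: 1/(153664*(22 + I*sqrt(83))**2) ≈ 8.1172e-9 - 8.1143e-9*I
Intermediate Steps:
a(J) = -7 + J (a(J) = J - 7 = -7 + J)
r = -I*sqrt(83) (r = sqrt(-3 - 80)*(-1) = sqrt(-83)*(-1) = (I*sqrt(83))*(-1) = -I*sqrt(83) ≈ -9.1104*I)
N = -8624 - 392*I*sqrt(83) (N = -(-1155 - 413)*(-I*sqrt(83) + (-7 - 15))/4 = -(-392)*(-I*sqrt(83) - 22) = -(-392)*(-22 - I*sqrt(83)) = -(34496 + 1568*I*sqrt(83))/4 = -8624 - 392*I*sqrt(83) ≈ -8624.0 - 3571.3*I)
1/(N**2) = 1/((-8624 - 392*I*sqrt(83))**2) = (-8624 - 392*I*sqrt(83))**(-2)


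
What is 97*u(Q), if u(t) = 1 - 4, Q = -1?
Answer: -291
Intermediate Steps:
u(t) = -3
97*u(Q) = 97*(-3) = -291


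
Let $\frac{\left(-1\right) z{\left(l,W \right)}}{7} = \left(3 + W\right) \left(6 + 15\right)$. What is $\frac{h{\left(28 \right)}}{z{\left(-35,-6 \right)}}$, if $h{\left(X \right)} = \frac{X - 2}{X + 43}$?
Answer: $\frac{26}{31311} \approx 0.00083038$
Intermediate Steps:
$h{\left(X \right)} = \frac{-2 + X}{43 + X}$
$z{\left(l,W \right)} = -441 - 147 W$ ($z{\left(l,W \right)} = - 7 \left(3 + W\right) \left(6 + 15\right) = - 7 \left(3 + W\right) 21 = - 7 \left(63 + 21 W\right) = -441 - 147 W$)
$\frac{h{\left(28 \right)}}{z{\left(-35,-6 \right)}} = \frac{\frac{1}{43 + 28} \left(-2 + 28\right)}{-441 - -882} = \frac{\frac{1}{71} \cdot 26}{-441 + 882} = \frac{\frac{1}{71} \cdot 26}{441} = \frac{26}{71} \cdot \frac{1}{441} = \frac{26}{31311}$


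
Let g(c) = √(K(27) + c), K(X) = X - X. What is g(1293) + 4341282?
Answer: 4341282 + √1293 ≈ 4.3413e+6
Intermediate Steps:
K(X) = 0
g(c) = √c (g(c) = √(0 + c) = √c)
g(1293) + 4341282 = √1293 + 4341282 = 4341282 + √1293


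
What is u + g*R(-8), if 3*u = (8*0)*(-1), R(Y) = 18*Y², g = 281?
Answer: 323712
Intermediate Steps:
u = 0 (u = ((8*0)*(-1))/3 = (0*(-1))/3 = (⅓)*0 = 0)
u + g*R(-8) = 0 + 281*(18*(-8)²) = 0 + 281*(18*64) = 0 + 281*1152 = 0 + 323712 = 323712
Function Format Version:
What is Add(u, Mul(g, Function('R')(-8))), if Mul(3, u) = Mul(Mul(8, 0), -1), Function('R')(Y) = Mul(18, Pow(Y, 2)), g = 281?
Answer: 323712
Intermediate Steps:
u = 0 (u = Mul(Rational(1, 3), Mul(Mul(8, 0), -1)) = Mul(Rational(1, 3), Mul(0, -1)) = Mul(Rational(1, 3), 0) = 0)
Add(u, Mul(g, Function('R')(-8))) = Add(0, Mul(281, Mul(18, Pow(-8, 2)))) = Add(0, Mul(281, Mul(18, 64))) = Add(0, Mul(281, 1152)) = Add(0, 323712) = 323712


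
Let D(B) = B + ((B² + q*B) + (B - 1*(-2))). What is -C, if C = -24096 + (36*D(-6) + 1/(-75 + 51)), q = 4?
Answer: 576577/24 ≈ 24024.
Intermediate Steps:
D(B) = 2 + B² + 6*B (D(B) = B + ((B² + 4*B) + (B - 1*(-2))) = B + ((B² + 4*B) + (B + 2)) = B + ((B² + 4*B) + (2 + B)) = B + (2 + B² + 5*B) = 2 + B² + 6*B)
C = -576577/24 (C = -24096 + (36*(2 + (-6)² + 6*(-6)) + 1/(-75 + 51)) = -24096 + (36*(2 + 36 - 36) + 1/(-24)) = -24096 + (36*2 - 1/24) = -24096 + (72 - 1/24) = -24096 + 1727/24 = -576577/24 ≈ -24024.)
-C = -1*(-576577/24) = 576577/24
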